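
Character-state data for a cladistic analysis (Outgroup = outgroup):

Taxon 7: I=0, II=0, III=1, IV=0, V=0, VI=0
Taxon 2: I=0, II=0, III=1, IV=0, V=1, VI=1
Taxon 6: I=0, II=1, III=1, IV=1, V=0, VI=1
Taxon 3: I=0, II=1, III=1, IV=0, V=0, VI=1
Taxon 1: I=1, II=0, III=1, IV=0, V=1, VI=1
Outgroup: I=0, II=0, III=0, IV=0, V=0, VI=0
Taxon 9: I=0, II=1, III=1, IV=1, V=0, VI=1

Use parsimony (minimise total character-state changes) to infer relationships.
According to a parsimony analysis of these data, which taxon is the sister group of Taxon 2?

The outgroup has state '0' for every character, so '1' is the derived state throughout.
I (derived state '1') is unique to Taxon 1 (autapomorphy; uninformative for grouping).
Only Taxon 3, Taxon 6, and Taxon 9 show the derived state '1' for II, supporting them as a clade.
III (derived state '1') is shared by all ingroup taxa — unites the whole ingroup.
IV (derived state '1') is shared by Taxon 6 and Taxon 9 — a synapomorphy uniting that clade.
V: derived state '1' in Taxon 1 and Taxon 2 only — synapomorphy for {Taxon 1, Taxon 2}.
VI: derived state '1' in Taxon 1, Taxon 2, Taxon 3, Taxon 6, and Taxon 9 only — synapomorphy for {Taxon 1, Taxon 2, Taxon 3, Taxon 6, Taxon 9}.
Most parsimonious ingroup topology: (((Taxon 2,Taxon 1),((Taxon 6,Taxon 9),Taxon 3)),Taxon 7).
Taxon 2 and Taxon 1 form a cherry on this tree, so they are sister taxa.

Taxon 1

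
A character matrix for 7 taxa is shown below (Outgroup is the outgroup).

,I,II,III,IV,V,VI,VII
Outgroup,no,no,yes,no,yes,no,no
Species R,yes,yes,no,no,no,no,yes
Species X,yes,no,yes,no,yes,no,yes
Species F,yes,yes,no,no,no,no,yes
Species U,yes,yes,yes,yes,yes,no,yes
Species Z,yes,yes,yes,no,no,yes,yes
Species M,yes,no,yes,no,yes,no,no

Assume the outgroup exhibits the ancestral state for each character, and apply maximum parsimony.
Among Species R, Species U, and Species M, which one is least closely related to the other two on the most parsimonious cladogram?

Species M

Character polarity is set by the outgroup: the derived state is whichever differs from the outgroup's state, so for III, V the derived state is 'no', and for the remaining characters it is 'yes'.
All ingroup taxa share the derived state 'yes' for I; it defines the ingroup but does not resolve relationships within it.
II (derived state 'yes') is shared by Species F, Species R, Species U, and Species Z — a synapomorphy uniting that clade.
Only Species F and Species R show the derived state 'no' for III, supporting them as a clade.
IV (derived state 'yes') is unique to Species U (autapomorphy; uninformative for grouping).
V: derived state 'no' in Species F, Species R, and Species Z only — synapomorphy for {Species F, Species R, Species Z}.
VI (derived state 'yes') is unique to Species Z (autapomorphy; uninformative for grouping).
VII (derived state 'yes') is shared by Species F, Species R, Species U, Species X, and Species Z — a synapomorphy uniting that clade.
Most parsimonious ingroup topology: (((((Species R,Species F),Species Z),Species U),Species X),Species M).
Species R and Species U share a more recent common ancestor with each other than either does with Species M, so Species M is the least closely related of the three.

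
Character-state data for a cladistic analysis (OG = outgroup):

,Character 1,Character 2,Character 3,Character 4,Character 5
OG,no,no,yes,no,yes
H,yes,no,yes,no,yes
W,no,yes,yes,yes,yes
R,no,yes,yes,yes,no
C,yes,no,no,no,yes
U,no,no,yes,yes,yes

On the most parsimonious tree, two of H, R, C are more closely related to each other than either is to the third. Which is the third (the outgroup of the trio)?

R

Character polarity is set by the outgroup: the derived state is whichever differs from the outgroup's state, so for Character 3, Character 5 the derived state is 'no', and for the remaining characters it is 'yes'.
Only C and H show the derived state 'yes' for Character 1, supporting them as a clade.
Character 2: derived state 'yes' in R and W only — synapomorphy for {R, W}.
Character 3 (derived state 'no') is unique to C (autapomorphy; uninformative for grouping).
Only R, U, and W show the derived state 'yes' for Character 4, supporting them as a clade.
Character 5 (derived state 'no') is unique to R (autapomorphy; uninformative for grouping).
Most parsimonious ingroup topology: ((H,C),((W,R),U)).
H and C share a more recent common ancestor with each other than either does with R, so R is the least closely related of the three.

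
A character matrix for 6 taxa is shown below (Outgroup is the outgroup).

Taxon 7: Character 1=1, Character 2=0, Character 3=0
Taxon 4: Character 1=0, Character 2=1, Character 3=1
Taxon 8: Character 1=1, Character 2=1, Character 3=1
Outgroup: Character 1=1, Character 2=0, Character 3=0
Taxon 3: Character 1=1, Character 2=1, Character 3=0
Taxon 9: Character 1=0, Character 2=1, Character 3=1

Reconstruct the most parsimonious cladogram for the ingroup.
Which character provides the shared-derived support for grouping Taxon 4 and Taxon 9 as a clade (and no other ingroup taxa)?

Character polarity is set by the outgroup: the derived state is whichever differs from the outgroup's state, so for Character 1 the derived state is '0', and for the remaining characters it is '1'.
Character 1: derived state '0' in Taxon 4 and Taxon 9 only — synapomorphy for {Taxon 4, Taxon 9}.
Only Taxon 3, Taxon 4, Taxon 8, and Taxon 9 show the derived state '1' for Character 2, supporting them as a clade.
Character 3 (derived state '1') is shared by Taxon 4, Taxon 8, and Taxon 9 — a synapomorphy uniting that clade.
Most parsimonious ingroup topology: ((Taxon 3,((Taxon 9,Taxon 4),Taxon 8)),Taxon 7).
The clade {Taxon 4, Taxon 9} is supported by Character 1: its derived state '0' occurs in exactly those taxa and in no other taxon (including the outgroup).

Character 1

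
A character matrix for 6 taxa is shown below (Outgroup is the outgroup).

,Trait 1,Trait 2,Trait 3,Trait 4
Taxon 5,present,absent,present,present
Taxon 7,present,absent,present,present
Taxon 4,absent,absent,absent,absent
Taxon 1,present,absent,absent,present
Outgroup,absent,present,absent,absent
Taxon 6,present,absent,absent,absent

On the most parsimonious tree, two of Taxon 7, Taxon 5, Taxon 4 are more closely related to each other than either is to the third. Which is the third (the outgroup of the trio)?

Character polarity is set by the outgroup: the derived state is whichever differs from the outgroup's state, so for Trait 2 the derived state is 'absent', and for the remaining characters it is 'present'.
Trait 1 (derived state 'present') is shared by Taxon 1, Taxon 5, Taxon 6, and Taxon 7 — a synapomorphy uniting that clade.
Trait 2 (derived state 'absent') is shared by all ingroup taxa — unites the whole ingroup.
Trait 3 (derived state 'present') is shared by Taxon 5 and Taxon 7 — a synapomorphy uniting that clade.
Trait 4 (derived state 'present') is shared by Taxon 1, Taxon 5, and Taxon 7 — a synapomorphy uniting that clade.
Most parsimonious ingroup topology: ((Taxon 6,((Taxon 7,Taxon 5),Taxon 1)),Taxon 4).
Taxon 7 and Taxon 5 share a more recent common ancestor with each other than either does with Taxon 4, so Taxon 4 is the least closely related of the three.

Taxon 4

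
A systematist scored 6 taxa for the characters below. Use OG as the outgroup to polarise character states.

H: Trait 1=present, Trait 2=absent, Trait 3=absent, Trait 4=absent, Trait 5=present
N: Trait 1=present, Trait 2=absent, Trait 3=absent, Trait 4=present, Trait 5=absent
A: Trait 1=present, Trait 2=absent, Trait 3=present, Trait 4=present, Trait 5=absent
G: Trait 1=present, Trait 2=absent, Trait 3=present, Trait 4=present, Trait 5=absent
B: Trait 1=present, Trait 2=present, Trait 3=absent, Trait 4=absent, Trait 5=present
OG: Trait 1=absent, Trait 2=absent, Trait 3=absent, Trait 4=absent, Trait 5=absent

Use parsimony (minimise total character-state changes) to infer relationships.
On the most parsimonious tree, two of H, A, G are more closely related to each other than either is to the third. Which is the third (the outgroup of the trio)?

The outgroup has state 'absent' for every character, so 'present' is the derived state throughout.
All ingroup taxa share the derived state 'present' for Trait 1; it defines the ingroup but does not resolve relationships within it.
Trait 2: derived state 'present' in B only — an autapomorphy, so it tells us nothing about relationships among taxa.
Only A and G show the derived state 'present' for Trait 3, supporting them as a clade.
Only A, G, and N show the derived state 'present' for Trait 4, supporting them as a clade.
Trait 5: derived state 'present' in B and H only — synapomorphy for {B, H}.
Most parsimonious ingroup topology: ((B,H),(N,(A,G))).
A and G share a more recent common ancestor with each other than either does with H, so H is the least closely related of the three.

H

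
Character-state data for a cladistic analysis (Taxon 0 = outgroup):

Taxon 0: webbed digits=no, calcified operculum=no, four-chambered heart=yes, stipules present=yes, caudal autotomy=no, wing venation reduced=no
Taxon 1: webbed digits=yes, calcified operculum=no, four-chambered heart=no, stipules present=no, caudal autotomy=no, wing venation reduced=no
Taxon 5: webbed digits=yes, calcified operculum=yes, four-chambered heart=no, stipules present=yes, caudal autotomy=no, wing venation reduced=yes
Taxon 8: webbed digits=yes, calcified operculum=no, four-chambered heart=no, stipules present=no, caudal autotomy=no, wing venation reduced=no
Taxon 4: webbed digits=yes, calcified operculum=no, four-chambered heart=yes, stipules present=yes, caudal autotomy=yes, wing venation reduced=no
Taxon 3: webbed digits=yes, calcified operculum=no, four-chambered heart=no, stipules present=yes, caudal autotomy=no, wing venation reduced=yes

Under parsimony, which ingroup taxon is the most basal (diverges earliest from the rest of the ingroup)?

Taxon 4

Character polarity is set by the outgroup: the derived state is whichever differs from the outgroup's state, so for four-chambered heart, stipules present the derived state is 'no', and for the remaining characters it is 'yes'.
webbed digits (derived state 'yes') is shared by all ingroup taxa — unites the whole ingroup.
calcified operculum: derived state 'yes' in Taxon 5 only — an autapomorphy, so it tells us nothing about relationships among taxa.
Only Taxon 1, Taxon 3, Taxon 5, and Taxon 8 show the derived state 'no' for four-chambered heart, supporting them as a clade.
stipules present: derived state 'no' in Taxon 1 and Taxon 8 only — synapomorphy for {Taxon 1, Taxon 8}.
caudal autotomy: derived state 'yes' in Taxon 4 only — an autapomorphy, so it tells us nothing about relationships among taxa.
Only Taxon 3 and Taxon 5 show the derived state 'yes' for wing venation reduced, supporting them as a clade.
Most parsimonious ingroup topology: (((Taxon 1,Taxon 8),(Taxon 5,Taxon 3)),Taxon 4).
Taxon 4 is sister to the clade containing all other ingroup taxa, so it is the earliest-diverging (most basal) ingroup lineage.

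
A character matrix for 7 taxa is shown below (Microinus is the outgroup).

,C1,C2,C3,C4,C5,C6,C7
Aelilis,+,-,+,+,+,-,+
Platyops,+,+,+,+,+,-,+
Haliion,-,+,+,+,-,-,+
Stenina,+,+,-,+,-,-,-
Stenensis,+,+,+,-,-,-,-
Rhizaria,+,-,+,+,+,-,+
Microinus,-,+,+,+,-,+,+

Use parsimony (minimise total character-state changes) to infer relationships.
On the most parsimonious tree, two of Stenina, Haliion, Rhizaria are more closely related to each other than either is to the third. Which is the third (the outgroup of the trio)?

Character polarity is set by the outgroup: the derived state is whichever differs from the outgroup's state, so for C2, C3, C4, C6, C7 the derived state is '-', and for the remaining characters it is '+'.
Only Aelilis, Platyops, Rhizaria, Stenensis, and Stenina show the derived state '+' for C1, supporting them as a clade.
C2: derived state '-' in Aelilis and Rhizaria only — synapomorphy for {Aelilis, Rhizaria}.
C3 (derived state '-') is unique to Stenina (autapomorphy; uninformative for grouping).
C4 (derived state '-') is unique to Stenensis (autapomorphy; uninformative for grouping).
C5: derived state '+' in Aelilis, Platyops, and Rhizaria only — synapomorphy for {Aelilis, Platyops, Rhizaria}.
C6 (derived state '-') is shared by all ingroup taxa — unites the whole ingroup.
C7 (derived state '-') is shared by Stenensis and Stenina — a synapomorphy uniting that clade.
Most parsimonious ingroup topology: (((Platyops,(Aelilis,Rhizaria)),(Stenina,Stenensis)),Haliion).
Rhizaria and Stenina share a more recent common ancestor with each other than either does with Haliion, so Haliion is the least closely related of the three.

Haliion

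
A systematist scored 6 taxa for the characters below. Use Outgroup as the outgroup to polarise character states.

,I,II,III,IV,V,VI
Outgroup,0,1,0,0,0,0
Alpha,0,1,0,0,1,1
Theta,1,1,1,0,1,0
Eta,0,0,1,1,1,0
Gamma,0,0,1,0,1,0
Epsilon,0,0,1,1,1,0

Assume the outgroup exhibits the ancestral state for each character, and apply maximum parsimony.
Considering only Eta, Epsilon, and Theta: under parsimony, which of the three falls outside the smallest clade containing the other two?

Character polarity is set by the outgroup: the derived state is whichever differs from the outgroup's state, so for II the derived state is '0', and for the remaining characters it is '1'.
I (derived state '1') is unique to Theta (autapomorphy; uninformative for grouping).
II (derived state '0') is shared by Epsilon, Eta, and Gamma — a synapomorphy uniting that clade.
III (derived state '1') is shared by Epsilon, Eta, Gamma, and Theta — a synapomorphy uniting that clade.
IV: derived state '1' in Epsilon and Eta only — synapomorphy for {Epsilon, Eta}.
V (derived state '1') is shared by all ingroup taxa — unites the whole ingroup.
VI (derived state '1') is unique to Alpha (autapomorphy; uninformative for grouping).
Most parsimonious ingroup topology: (Alpha,(Theta,((Eta,Epsilon),Gamma))).
Eta and Epsilon share a more recent common ancestor with each other than either does with Theta, so Theta is the least closely related of the three.

Theta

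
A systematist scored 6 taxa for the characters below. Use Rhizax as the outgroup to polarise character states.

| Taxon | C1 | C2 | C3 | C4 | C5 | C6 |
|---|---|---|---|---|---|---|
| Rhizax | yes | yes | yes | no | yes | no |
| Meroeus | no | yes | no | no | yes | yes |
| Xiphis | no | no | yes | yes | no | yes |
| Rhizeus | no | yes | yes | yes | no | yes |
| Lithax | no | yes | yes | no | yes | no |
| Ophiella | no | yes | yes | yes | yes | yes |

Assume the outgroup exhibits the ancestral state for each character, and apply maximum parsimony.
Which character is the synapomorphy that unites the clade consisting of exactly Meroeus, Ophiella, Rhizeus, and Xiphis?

C6

Character polarity is set by the outgroup: the derived state is whichever differs from the outgroup's state, so for C1, C2, C3, C5 the derived state is 'no', and for the remaining characters it is 'yes'.
C1 (derived state 'no') is shared by all ingroup taxa — unites the whole ingroup.
C2 (derived state 'no') is unique to Xiphis (autapomorphy; uninformative for grouping).
C3: derived state 'no' in Meroeus only — an autapomorphy, so it tells us nothing about relationships among taxa.
C4: derived state 'yes' in Ophiella, Rhizeus, and Xiphis only — synapomorphy for {Ophiella, Rhizeus, Xiphis}.
Only Rhizeus and Xiphis show the derived state 'no' for C5, supporting them as a clade.
C6: derived state 'yes' in Meroeus, Ophiella, Rhizeus, and Xiphis only — synapomorphy for {Meroeus, Ophiella, Rhizeus, Xiphis}.
Most parsimonious ingroup topology: ((Meroeus,((Xiphis,Rhizeus),Ophiella)),Lithax).
The clade {Meroeus, Ophiella, Rhizeus, Xiphis} is supported by C6: its derived state 'yes' occurs in exactly those taxa and in no other taxon (including the outgroup).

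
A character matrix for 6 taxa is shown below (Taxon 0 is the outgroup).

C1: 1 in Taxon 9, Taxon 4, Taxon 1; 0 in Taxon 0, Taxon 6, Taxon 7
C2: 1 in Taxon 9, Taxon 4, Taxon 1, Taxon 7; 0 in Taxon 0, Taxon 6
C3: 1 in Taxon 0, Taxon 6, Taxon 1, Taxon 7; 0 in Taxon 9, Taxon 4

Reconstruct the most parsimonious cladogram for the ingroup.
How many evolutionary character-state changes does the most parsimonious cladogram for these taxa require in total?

Character polarity is set by the outgroup: the derived state is whichever differs from the outgroup's state, so for C3 the derived state is '0', and for the remaining characters it is '1'.
C1: derived state '1' in Taxon 1, Taxon 4, and Taxon 9 only — synapomorphy for {Taxon 1, Taxon 4, Taxon 9}.
Only Taxon 1, Taxon 4, Taxon 7, and Taxon 9 show the derived state '1' for C2, supporting them as a clade.
Only Taxon 4 and Taxon 9 show the derived state '0' for C3, supporting them as a clade.
Most parsimonious ingroup topology: ((((Taxon 4,Taxon 9),Taxon 1),Taxon 7),Taxon 6).
Changes per character on this tree: C1: 1; C2: 1; C3: 1.
Total = 3.

3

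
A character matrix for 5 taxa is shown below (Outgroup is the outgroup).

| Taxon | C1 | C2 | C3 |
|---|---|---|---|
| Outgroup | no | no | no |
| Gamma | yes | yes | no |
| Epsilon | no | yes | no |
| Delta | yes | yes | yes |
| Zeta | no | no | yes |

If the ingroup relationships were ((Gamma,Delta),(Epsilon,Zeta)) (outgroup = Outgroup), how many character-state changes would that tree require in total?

Map each character onto ((Gamma,Delta),(Epsilon,Zeta)) (rooted by Outgroup) and count the minimum state changes it requires (Fitch parsimony):
C1: 1; C2: 2; C3: 2.
Total tree length = 5.

5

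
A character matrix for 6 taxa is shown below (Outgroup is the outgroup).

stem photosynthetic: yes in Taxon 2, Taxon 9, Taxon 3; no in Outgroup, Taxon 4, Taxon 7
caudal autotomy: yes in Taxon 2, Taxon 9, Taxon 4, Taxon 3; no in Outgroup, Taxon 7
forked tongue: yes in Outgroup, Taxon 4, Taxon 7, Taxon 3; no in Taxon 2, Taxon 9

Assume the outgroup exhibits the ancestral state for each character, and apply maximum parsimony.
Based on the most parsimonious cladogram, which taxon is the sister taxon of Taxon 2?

Character polarity is set by the outgroup: the derived state is whichever differs from the outgroup's state, so for forked tongue the derived state is 'no', and for the remaining characters it is 'yes'.
Only Taxon 2, Taxon 3, and Taxon 9 show the derived state 'yes' for stem photosynthetic, supporting them as a clade.
Only Taxon 2, Taxon 3, Taxon 4, and Taxon 9 show the derived state 'yes' for caudal autotomy, supporting them as a clade.
forked tongue (derived state 'no') is shared by Taxon 2 and Taxon 9 — a synapomorphy uniting that clade.
Most parsimonious ingroup topology: ((((Taxon 2,Taxon 9),Taxon 3),Taxon 4),Taxon 7).
Taxon 2 and Taxon 9 form a cherry on this tree, so they are sister taxa.

Taxon 9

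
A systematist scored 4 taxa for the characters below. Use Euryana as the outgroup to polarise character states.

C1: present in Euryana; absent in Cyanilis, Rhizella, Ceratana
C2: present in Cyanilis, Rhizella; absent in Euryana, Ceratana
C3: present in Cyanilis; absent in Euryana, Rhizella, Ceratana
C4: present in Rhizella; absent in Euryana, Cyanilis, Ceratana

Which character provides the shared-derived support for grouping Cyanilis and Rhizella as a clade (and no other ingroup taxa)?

Character polarity is set by the outgroup: the derived state is whichever differs from the outgroup's state, so for C1 the derived state is 'absent', and for the remaining characters it is 'present'.
C1 (derived state 'absent') is shared by all ingroup taxa — unites the whole ingroup.
C2: derived state 'present' in Cyanilis and Rhizella only — synapomorphy for {Cyanilis, Rhizella}.
C3: derived state 'present' in Cyanilis only — an autapomorphy, so it tells us nothing about relationships among taxa.
C4: derived state 'present' in Rhizella only — an autapomorphy, so it tells us nothing about relationships among taxa.
Most parsimonious ingroup topology: ((Cyanilis,Rhizella),Ceratana).
The clade {Cyanilis, Rhizella} is supported by C2: its derived state 'present' occurs in exactly those taxa and in no other taxon (including the outgroup).

C2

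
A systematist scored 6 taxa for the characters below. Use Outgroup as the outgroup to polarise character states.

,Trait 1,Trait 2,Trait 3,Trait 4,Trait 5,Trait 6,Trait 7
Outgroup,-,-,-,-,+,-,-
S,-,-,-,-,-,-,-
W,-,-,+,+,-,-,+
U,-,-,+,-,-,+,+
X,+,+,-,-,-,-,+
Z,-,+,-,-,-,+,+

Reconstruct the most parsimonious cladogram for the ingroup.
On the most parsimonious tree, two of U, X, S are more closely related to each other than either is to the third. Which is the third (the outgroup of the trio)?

Character polarity is set by the outgroup: the derived state is whichever differs from the outgroup's state, so for Trait 5 the derived state is '-', and for the remaining characters it is '+'.
Trait 1: derived state '+' in X only — an autapomorphy, so it tells us nothing about relationships among taxa.
Only X and Z show the derived state '+' for Trait 2, supporting them as a clade.
Trait 3: derived state '+' in U and W only — synapomorphy for {U, W}.
Trait 4 (derived state '+') is unique to W (autapomorphy; uninformative for grouping).
All ingroup taxa share the derived state '-' for Trait 5; it defines the ingroup but does not resolve relationships within it.
Trait 6 groups U and Z, which is incompatible with the clades supported by the remaining characters; treating it as convergent (homoplasy) costs fewer steps than any alternative tree.
Trait 7 (derived state '+') is shared by U, W, X, and Z — a synapomorphy uniting that clade.
Most parsimonious ingroup topology: (S,((W,U),(X,Z))).
X and U share a more recent common ancestor with each other than either does with S, so S is the least closely related of the three.

S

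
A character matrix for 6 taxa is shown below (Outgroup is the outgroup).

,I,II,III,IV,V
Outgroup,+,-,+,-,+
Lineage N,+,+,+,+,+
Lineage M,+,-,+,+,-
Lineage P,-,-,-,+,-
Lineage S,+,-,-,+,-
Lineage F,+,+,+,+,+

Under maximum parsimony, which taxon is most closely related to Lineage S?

Character polarity is set by the outgroup: the derived state is whichever differs from the outgroup's state, so for I, III, V the derived state is '-', and for the remaining characters it is '+'.
I: derived state '-' in Lineage P only — an autapomorphy, so it tells us nothing about relationships among taxa.
II (derived state '+') is shared by Lineage F and Lineage N — a synapomorphy uniting that clade.
III (derived state '-') is shared by Lineage P and Lineage S — a synapomorphy uniting that clade.
All ingroup taxa share the derived state '+' for IV; it defines the ingroup but does not resolve relationships within it.
Only Lineage M, Lineage P, and Lineage S show the derived state '-' for V, supporting them as a clade.
Most parsimonious ingroup topology: ((Lineage M,(Lineage S,Lineage P)),(Lineage F,Lineage N)).
Lineage S and Lineage P form a cherry on this tree, so they are sister taxa.

Lineage P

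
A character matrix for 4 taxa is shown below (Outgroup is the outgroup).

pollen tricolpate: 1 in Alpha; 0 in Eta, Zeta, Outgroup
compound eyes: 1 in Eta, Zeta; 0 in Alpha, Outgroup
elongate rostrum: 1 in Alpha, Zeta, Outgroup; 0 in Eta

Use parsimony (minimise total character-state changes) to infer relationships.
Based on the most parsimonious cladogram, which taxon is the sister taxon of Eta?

Character polarity is set by the outgroup: the derived state is whichever differs from the outgroup's state, so for elongate rostrum the derived state is '0', and for the remaining characters it is '1'.
pollen tricolpate: derived state '1' in Alpha only — an autapomorphy, so it tells us nothing about relationships among taxa.
Only Eta and Zeta show the derived state '1' for compound eyes, supporting them as a clade.
elongate rostrum (derived state '0') is unique to Eta (autapomorphy; uninformative for grouping).
Most parsimonious ingroup topology: ((Eta,Zeta),Alpha).
Eta and Zeta form a cherry on this tree, so they are sister taxa.

Zeta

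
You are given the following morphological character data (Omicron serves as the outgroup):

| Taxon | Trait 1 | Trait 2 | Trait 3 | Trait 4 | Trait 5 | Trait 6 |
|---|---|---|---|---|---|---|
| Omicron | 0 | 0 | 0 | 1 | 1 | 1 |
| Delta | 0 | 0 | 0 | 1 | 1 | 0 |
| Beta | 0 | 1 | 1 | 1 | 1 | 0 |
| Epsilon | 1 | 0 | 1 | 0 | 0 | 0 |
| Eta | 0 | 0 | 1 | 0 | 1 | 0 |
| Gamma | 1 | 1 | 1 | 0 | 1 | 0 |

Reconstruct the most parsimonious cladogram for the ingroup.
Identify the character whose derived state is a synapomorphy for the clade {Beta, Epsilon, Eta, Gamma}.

Trait 3

Character polarity is set by the outgroup: the derived state is whichever differs from the outgroup's state, so for Trait 4, Trait 5, Trait 6 the derived state is '0', and for the remaining characters it is '1'.
Only Epsilon and Gamma show the derived state '1' for Trait 1, supporting them as a clade.
Trait 2 (state '1') occurs in Beta and Gamma but conflicts with the nesting implied by the other characters — most parsimoniously interpreted as homoplasy.
Trait 3 (derived state '1') is shared by Beta, Epsilon, Eta, and Gamma — a synapomorphy uniting that clade.
Trait 4 (derived state '0') is shared by Epsilon, Eta, and Gamma — a synapomorphy uniting that clade.
Trait 5 (derived state '0') is unique to Epsilon (autapomorphy; uninformative for grouping).
Trait 6 (derived state '0') is shared by all ingroup taxa — unites the whole ingroup.
Most parsimonious ingroup topology: (Delta,(Beta,((Epsilon,Gamma),Eta))).
The clade {Beta, Epsilon, Eta, Gamma} is supported by Trait 3: its derived state '1' occurs in exactly those taxa and in no other taxon (including the outgroup).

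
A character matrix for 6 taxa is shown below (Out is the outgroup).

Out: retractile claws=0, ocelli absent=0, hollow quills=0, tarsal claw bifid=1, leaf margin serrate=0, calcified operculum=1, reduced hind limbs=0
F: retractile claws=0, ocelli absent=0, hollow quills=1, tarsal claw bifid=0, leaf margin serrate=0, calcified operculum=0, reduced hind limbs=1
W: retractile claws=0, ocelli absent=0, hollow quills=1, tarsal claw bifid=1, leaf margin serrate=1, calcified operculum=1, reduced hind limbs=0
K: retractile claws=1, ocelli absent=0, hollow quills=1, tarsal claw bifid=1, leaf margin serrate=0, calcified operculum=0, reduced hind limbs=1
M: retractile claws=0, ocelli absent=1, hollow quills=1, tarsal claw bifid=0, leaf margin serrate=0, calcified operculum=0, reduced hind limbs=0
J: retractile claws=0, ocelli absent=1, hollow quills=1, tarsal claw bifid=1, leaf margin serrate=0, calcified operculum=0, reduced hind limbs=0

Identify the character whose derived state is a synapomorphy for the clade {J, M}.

ocelli absent

Character polarity is set by the outgroup: the derived state is whichever differs from the outgroup's state, so for tarsal claw bifid, calcified operculum the derived state is '0', and for the remaining characters it is '1'.
retractile claws: derived state '1' in K only — an autapomorphy, so it tells us nothing about relationships among taxa.
Only J and M show the derived state '1' for ocelli absent, supporting them as a clade.
hollow quills (derived state '1') is shared by all ingroup taxa — unites the whole ingroup.
tarsal claw bifid groups F and M, which is incompatible with the clades supported by the remaining characters; treating it as convergent (homoplasy) costs fewer steps than any alternative tree.
leaf margin serrate (derived state '1') is unique to W (autapomorphy; uninformative for grouping).
calcified operculum: derived state '0' in F, J, K, and M only — synapomorphy for {F, J, K, M}.
reduced hind limbs: derived state '1' in F and K only — synapomorphy for {F, K}.
Most parsimonious ingroup topology: (((F,K),(M,J)),W).
The clade {J, M} is supported by ocelli absent: its derived state '1' occurs in exactly those taxa and in no other taxon (including the outgroup).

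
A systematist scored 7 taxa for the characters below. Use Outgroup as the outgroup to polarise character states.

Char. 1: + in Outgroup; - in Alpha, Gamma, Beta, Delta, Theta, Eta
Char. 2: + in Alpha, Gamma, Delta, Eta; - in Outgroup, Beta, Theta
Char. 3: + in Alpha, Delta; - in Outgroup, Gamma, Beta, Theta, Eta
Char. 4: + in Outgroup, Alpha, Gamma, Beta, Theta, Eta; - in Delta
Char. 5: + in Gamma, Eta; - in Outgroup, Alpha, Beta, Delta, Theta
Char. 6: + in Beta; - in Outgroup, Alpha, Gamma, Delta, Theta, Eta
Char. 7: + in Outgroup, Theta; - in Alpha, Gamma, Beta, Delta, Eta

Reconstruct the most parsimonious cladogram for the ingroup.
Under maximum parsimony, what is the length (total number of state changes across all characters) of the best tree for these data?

Character polarity is set by the outgroup: the derived state is whichever differs from the outgroup's state, so for Char. 1, Char. 4, Char. 7 the derived state is '-', and for the remaining characters it is '+'.
Char. 1 (derived state '-') is shared by all ingroup taxa — unites the whole ingroup.
Only Alpha, Delta, Eta, and Gamma show the derived state '+' for Char. 2, supporting them as a clade.
Char. 3: derived state '+' in Alpha and Delta only — synapomorphy for {Alpha, Delta}.
Char. 4: derived state '-' in Delta only — an autapomorphy, so it tells us nothing about relationships among taxa.
Char. 5 (derived state '+') is shared by Eta and Gamma — a synapomorphy uniting that clade.
Char. 6 (derived state '+') is unique to Beta (autapomorphy; uninformative for grouping).
Char. 7: derived state '-' in Alpha, Beta, Delta, Eta, and Gamma only — synapomorphy for {Alpha, Beta, Delta, Eta, Gamma}.
Most parsimonious ingroup topology: ((((Alpha,Delta),(Gamma,Eta)),Beta),Theta).
Changes per character on this tree: Char. 1: 1; Char. 2: 1; Char. 3: 1; Char. 4: 1; Char. 5: 1; Char. 6: 1; Char. 7: 1.
Total = 7.

7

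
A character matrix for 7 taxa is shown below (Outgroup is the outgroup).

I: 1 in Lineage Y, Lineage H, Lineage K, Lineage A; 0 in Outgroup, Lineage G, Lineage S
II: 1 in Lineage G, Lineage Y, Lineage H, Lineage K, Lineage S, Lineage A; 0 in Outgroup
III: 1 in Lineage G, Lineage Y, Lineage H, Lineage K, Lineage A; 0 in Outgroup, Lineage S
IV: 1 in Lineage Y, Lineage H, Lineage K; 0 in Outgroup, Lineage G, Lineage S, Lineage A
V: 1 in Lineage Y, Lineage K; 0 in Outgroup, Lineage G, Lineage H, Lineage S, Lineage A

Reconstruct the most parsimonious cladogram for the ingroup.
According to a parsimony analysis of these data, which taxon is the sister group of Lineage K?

The outgroup has state '0' for every character, so '1' is the derived state throughout.
I: derived state '1' in Lineage A, Lineage H, Lineage K, and Lineage Y only — synapomorphy for {Lineage A, Lineage H, Lineage K, Lineage Y}.
All ingroup taxa share the derived state '1' for II; it defines the ingroup but does not resolve relationships within it.
III (derived state '1') is shared by Lineage A, Lineage G, Lineage H, Lineage K, and Lineage Y — a synapomorphy uniting that clade.
IV: derived state '1' in Lineage H, Lineage K, and Lineage Y only — synapomorphy for {Lineage H, Lineage K, Lineage Y}.
V (derived state '1') is shared by Lineage K and Lineage Y — a synapomorphy uniting that clade.
Most parsimonious ingroup topology: ((Lineage G,(((Lineage Y,Lineage K),Lineage H),Lineage A)),Lineage S).
Lineage K and Lineage Y form a cherry on this tree, so they are sister taxa.

Lineage Y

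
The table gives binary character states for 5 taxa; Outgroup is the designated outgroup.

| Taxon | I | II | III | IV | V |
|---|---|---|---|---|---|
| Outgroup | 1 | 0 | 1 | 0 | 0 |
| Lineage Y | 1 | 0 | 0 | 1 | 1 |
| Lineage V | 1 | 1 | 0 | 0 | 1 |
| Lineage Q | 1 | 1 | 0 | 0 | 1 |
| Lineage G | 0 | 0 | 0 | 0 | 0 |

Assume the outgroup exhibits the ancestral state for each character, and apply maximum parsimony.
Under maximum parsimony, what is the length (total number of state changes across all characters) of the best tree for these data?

Character polarity is set by the outgroup: the derived state is whichever differs from the outgroup's state, so for I, III the derived state is '0', and for the remaining characters it is '1'.
I (derived state '0') is unique to Lineage G (autapomorphy; uninformative for grouping).
II (derived state '1') is shared by Lineage Q and Lineage V — a synapomorphy uniting that clade.
All ingroup taxa share the derived state '0' for III; it defines the ingroup but does not resolve relationships within it.
IV (derived state '1') is unique to Lineage Y (autapomorphy; uninformative for grouping).
V: derived state '1' in Lineage Q, Lineage V, and Lineage Y only — synapomorphy for {Lineage Q, Lineage V, Lineage Y}.
Most parsimonious ingroup topology: ((Lineage Y,(Lineage V,Lineage Q)),Lineage G).
Changes per character on this tree: I: 1; II: 1; III: 1; IV: 1; V: 1.
Total = 5.

5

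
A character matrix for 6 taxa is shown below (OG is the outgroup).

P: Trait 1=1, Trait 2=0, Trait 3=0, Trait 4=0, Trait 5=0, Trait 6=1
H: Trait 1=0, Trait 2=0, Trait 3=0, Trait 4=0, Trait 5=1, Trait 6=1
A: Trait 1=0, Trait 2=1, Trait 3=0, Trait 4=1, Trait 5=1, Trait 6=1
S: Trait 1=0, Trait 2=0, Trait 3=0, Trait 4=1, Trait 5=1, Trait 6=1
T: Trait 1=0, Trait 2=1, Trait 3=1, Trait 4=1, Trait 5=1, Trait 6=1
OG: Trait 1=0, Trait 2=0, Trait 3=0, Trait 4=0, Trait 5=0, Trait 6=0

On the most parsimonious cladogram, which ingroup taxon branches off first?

P

The outgroup has state '0' for every character, so '1' is the derived state throughout.
Trait 1 (derived state '1') is unique to P (autapomorphy; uninformative for grouping).
Trait 2 (derived state '1') is shared by A and T — a synapomorphy uniting that clade.
Trait 3 (derived state '1') is unique to T (autapomorphy; uninformative for grouping).
Trait 4: derived state '1' in A, S, and T only — synapomorphy for {A, S, T}.
Only A, H, S, and T show the derived state '1' for Trait 5, supporting them as a clade.
All ingroup taxa share the derived state '1' for Trait 6; it defines the ingroup but does not resolve relationships within it.
Most parsimonious ingroup topology: (((S,(T,A)),H),P).
P is sister to the clade containing all other ingroup taxa, so it is the earliest-diverging (most basal) ingroup lineage.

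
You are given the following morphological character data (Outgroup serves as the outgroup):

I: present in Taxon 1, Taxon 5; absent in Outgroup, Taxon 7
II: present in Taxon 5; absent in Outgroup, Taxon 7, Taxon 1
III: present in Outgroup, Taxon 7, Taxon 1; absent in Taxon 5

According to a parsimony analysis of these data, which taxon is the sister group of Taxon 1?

Character polarity is set by the outgroup: the derived state is whichever differs from the outgroup's state, so for III the derived state is 'absent', and for the remaining characters it is 'present'.
Only Taxon 1 and Taxon 5 show the derived state 'present' for I, supporting them as a clade.
II: derived state 'present' in Taxon 5 only — an autapomorphy, so it tells us nothing about relationships among taxa.
III: derived state 'absent' in Taxon 5 only — an autapomorphy, so it tells us nothing about relationships among taxa.
Most parsimonious ingroup topology: (Taxon 7,(Taxon 1,Taxon 5)).
Taxon 1 and Taxon 5 form a cherry on this tree, so they are sister taxa.

Taxon 5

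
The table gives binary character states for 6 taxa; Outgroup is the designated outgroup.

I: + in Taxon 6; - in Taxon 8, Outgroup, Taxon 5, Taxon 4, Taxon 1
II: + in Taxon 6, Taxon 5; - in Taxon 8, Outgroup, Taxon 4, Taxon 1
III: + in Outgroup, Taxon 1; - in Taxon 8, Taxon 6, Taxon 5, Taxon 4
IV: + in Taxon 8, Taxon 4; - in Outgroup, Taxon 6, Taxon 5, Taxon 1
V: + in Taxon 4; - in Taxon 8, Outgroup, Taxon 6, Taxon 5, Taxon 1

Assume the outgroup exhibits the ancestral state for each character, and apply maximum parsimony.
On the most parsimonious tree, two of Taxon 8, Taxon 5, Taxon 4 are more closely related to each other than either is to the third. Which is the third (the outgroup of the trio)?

Character polarity is set by the outgroup: the derived state is whichever differs from the outgroup's state, so for III the derived state is '-', and for the remaining characters it is '+'.
I: derived state '+' in Taxon 6 only — an autapomorphy, so it tells us nothing about relationships among taxa.
II: derived state '+' in Taxon 5 and Taxon 6 only — synapomorphy for {Taxon 5, Taxon 6}.
III (derived state '-') is shared by Taxon 4, Taxon 5, Taxon 6, and Taxon 8 — a synapomorphy uniting that clade.
Only Taxon 4 and Taxon 8 show the derived state '+' for IV, supporting them as a clade.
V (derived state '+') is unique to Taxon 4 (autapomorphy; uninformative for grouping).
Most parsimonious ingroup topology: (((Taxon 5,Taxon 6),(Taxon 4,Taxon 8)),Taxon 1).
Taxon 4 and Taxon 8 share a more recent common ancestor with each other than either does with Taxon 5, so Taxon 5 is the least closely related of the three.

Taxon 5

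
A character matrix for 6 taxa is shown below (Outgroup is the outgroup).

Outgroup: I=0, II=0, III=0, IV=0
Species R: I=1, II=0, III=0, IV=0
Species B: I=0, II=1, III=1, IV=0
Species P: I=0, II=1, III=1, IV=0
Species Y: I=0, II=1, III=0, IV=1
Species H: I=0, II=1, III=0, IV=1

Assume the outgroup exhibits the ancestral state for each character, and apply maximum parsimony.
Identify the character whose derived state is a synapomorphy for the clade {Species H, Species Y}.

The outgroup has state '0' for every character, so '1' is the derived state throughout.
I (derived state '1') is unique to Species R (autapomorphy; uninformative for grouping).
Only Species B, Species H, Species P, and Species Y show the derived state '1' for II, supporting them as a clade.
III (derived state '1') is shared by Species B and Species P — a synapomorphy uniting that clade.
Only Species H and Species Y show the derived state '1' for IV, supporting them as a clade.
Most parsimonious ingroup topology: (Species R,((Species B,Species P),(Species Y,Species H))).
The clade {Species H, Species Y} is supported by IV: its derived state '1' occurs in exactly those taxa and in no other taxon (including the outgroup).

IV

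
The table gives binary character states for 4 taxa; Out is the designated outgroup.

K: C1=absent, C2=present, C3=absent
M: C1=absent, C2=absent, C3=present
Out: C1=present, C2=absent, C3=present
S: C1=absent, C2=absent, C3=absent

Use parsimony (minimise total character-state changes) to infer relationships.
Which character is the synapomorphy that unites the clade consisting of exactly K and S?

Character polarity is set by the outgroup: the derived state is whichever differs from the outgroup's state, so for C1, C3 the derived state is 'absent', and for the remaining characters it is 'present'.
C1 (derived state 'absent') is shared by all ingroup taxa — unites the whole ingroup.
C2: derived state 'present' in K only — an autapomorphy, so it tells us nothing about relationships among taxa.
Only K and S show the derived state 'absent' for C3, supporting them as a clade.
Most parsimonious ingroup topology: ((S,K),M).
The clade {K, S} is supported by C3: its derived state 'absent' occurs in exactly those taxa and in no other taxon (including the outgroup).

C3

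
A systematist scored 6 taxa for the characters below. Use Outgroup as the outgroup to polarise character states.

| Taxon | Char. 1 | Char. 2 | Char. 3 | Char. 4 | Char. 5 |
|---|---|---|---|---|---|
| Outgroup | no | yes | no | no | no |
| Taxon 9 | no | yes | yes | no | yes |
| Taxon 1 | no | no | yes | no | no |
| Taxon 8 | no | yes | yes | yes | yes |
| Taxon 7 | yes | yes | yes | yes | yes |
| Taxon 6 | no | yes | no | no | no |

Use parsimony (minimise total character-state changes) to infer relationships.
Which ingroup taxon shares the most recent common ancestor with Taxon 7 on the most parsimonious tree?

Taxon 8

Character polarity is set by the outgroup: the derived state is whichever differs from the outgroup's state, so for Char. 2 the derived state is 'no', and for the remaining characters it is 'yes'.
Char. 1: derived state 'yes' in Taxon 7 only — an autapomorphy, so it tells us nothing about relationships among taxa.
Char. 2: derived state 'no' in Taxon 1 only — an autapomorphy, so it tells us nothing about relationships among taxa.
Only Taxon 1, Taxon 7, Taxon 8, and Taxon 9 show the derived state 'yes' for Char. 3, supporting them as a clade.
Char. 4: derived state 'yes' in Taxon 7 and Taxon 8 only — synapomorphy for {Taxon 7, Taxon 8}.
Char. 5 (derived state 'yes') is shared by Taxon 7, Taxon 8, and Taxon 9 — a synapomorphy uniting that clade.
Most parsimonious ingroup topology: (((Taxon 9,(Taxon 8,Taxon 7)),Taxon 1),Taxon 6).
Taxon 7 and Taxon 8 form a cherry on this tree, so they are sister taxa.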